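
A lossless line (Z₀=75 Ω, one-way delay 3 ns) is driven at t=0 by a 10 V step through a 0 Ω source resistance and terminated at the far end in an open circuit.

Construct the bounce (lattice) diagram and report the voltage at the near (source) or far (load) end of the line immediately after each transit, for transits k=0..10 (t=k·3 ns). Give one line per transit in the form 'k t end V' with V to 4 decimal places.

0 0 source 10.0000
1 3 load 20.0000
2 6 source 10.0000
3 9 load 0.0000
4 12 source 10.0000
5 15 load 20.0000
6 18 source 10.0000
7 21 load 0.0000
8 24 source 10.0000
9 27 load 20.0000
10 30 source 10.0000

Γ_L=1.000000, Γ_S=-1.000000; launch V₁=10·75/75=10.000000
k=0 src: V=10.0000
k=1 load: inc=10.000000, refl=10.000000·1.000000=10.0000; V=0.000000+10.000000+10.000000=20.0000
k=2 src: inc=10.000000, refl=10.000000·-1.000000=-10.0000; V=10.000000+10.000000+-10.000000=10.0000
k=3 load: inc=-10.000000, refl=-10.000000·1.000000=-10.0000; V=20.000000+-10.000000+-10.000000=0.0000
k=4 src: inc=-10.000000, refl=-10.000000·-1.000000=10.0000; V=10.000000+-10.000000+10.000000=10.0000
k=5 load: inc=10.000000, refl=10.000000·1.000000=10.0000; V=0.000000+10.000000+10.000000=20.0000
k=6 src: inc=10.000000, refl=10.000000·-1.000000=-10.0000; V=10.000000+10.000000+-10.000000=10.0000
k=7 load: inc=-10.000000, refl=-10.000000·1.000000=-10.0000; V=20.000000+-10.000000+-10.000000=0.0000
k=8 src: inc=-10.000000, refl=-10.000000·-1.000000=10.0000; V=10.000000+-10.000000+10.000000=10.0000
k=9 load: inc=10.000000, refl=10.000000·1.000000=10.0000; V=0.000000+10.000000+10.000000=20.0000
k=10 src: inc=10.000000, refl=10.000000·-1.000000=-10.0000; V=10.000000+10.000000+-10.000000=10.0000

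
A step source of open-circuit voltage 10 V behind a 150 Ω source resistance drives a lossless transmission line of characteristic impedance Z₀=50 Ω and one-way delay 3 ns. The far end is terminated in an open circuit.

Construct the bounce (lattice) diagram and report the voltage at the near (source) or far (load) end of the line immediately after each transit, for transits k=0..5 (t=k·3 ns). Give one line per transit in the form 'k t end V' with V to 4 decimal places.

0 0 source 2.5000
1 3 load 5.0000
2 6 source 6.2500
3 9 load 7.5000
4 12 source 8.1250
5 15 load 8.7500

Γ_L=1.000000, Γ_S=0.500000; launch V₁=10·50/200=2.500000
k=0 src: V=2.5000
k=1 load: inc=2.500000, refl=2.500000·1.000000=2.5000; V=0.000000+2.500000+2.500000=5.0000
k=2 src: inc=2.500000, refl=2.500000·0.500000=1.2500; V=2.500000+2.500000+1.250000=6.2500
k=3 load: inc=1.250000, refl=1.250000·1.000000=1.2500; V=5.000000+1.250000+1.250000=7.5000
k=4 src: inc=1.250000, refl=1.250000·0.500000=0.6250; V=6.250000+1.250000+0.625000=8.1250
k=5 load: inc=0.625000, refl=0.625000·1.000000=0.6250; V=7.500000+0.625000+0.625000=8.7500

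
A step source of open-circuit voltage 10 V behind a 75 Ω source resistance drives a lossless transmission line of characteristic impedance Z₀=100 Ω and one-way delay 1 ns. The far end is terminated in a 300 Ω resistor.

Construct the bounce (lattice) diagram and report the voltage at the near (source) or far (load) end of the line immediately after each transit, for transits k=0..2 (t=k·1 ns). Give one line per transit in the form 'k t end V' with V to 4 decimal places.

Γ_L=0.500000, Γ_S=-0.142857; launch V₁=10·100/175=5.714286
k=0 src: V=5.7143
k=1 load: inc=5.714286, refl=5.714286·0.500000=2.8571; V=0.000000+5.714286+2.857143=8.5714
k=2 src: inc=2.857143, refl=2.857143·-0.142857=-0.4082; V=5.714286+2.857143+-0.408163=8.1633

0 0 source 5.7143
1 1 load 8.5714
2 2 source 8.1633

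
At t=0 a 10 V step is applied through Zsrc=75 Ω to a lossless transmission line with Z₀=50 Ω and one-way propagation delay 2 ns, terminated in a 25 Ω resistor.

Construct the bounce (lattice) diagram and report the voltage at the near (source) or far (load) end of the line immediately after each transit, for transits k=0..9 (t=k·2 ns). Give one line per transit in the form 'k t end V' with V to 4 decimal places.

0 0 source 4.0000
1 2 load 2.6667
2 4 source 2.4000
3 6 load 2.4889
4 8 source 2.5067
5 10 load 2.5007
6 12 source 2.4996
7 14 load 2.5000
8 16 source 2.5000
9 18 load 2.5000

Γ_L=-0.333333, Γ_S=0.200000; launch V₁=10·50/125=4.000000
k=0 src: V=4.0000
k=1 load: inc=4.000000, refl=4.000000·-0.333333=-1.3333; V=0.000000+4.000000+-1.333333=2.6667
k=2 src: inc=-1.333333, refl=-1.333333·0.200000=-0.2667; V=4.000000+-1.333333+-0.266667=2.4000
k=3 load: inc=-0.266667, refl=-0.266667·-0.333333=0.0889; V=2.666667+-0.266667+0.088889=2.4889
k=4 src: inc=0.088889, refl=0.088889·0.200000=0.0178; V=2.400000+0.088889+0.017778=2.5067
k=5 load: inc=0.017778, refl=0.017778·-0.333333=-0.0059; V=2.488889+0.017778+-0.005926=2.5007
k=6 src: inc=-0.005926, refl=-0.005926·0.200000=-0.0012; V=2.506667+-0.005926+-0.001185=2.4996
k=7 load: inc=-0.001185, refl=-0.001185·-0.333333=0.0004; V=2.500741+-0.001185+0.000395=2.5000
k=8 src: inc=0.000395, refl=0.000395·0.200000=0.0001; V=2.499556+0.000395+0.000079=2.5000
k=9 load: inc=0.000079, refl=0.000079·-0.333333=-0.0000; V=2.499951+0.000079+-0.000026=2.5000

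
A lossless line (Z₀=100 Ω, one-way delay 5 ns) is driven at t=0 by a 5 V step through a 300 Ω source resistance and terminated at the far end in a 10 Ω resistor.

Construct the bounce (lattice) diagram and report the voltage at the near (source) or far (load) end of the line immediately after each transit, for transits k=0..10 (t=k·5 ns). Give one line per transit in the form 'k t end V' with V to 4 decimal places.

Γ_L=-0.818182, Γ_S=0.500000; launch V₁=5·100/400=1.250000
k=0 src: V=1.2500
k=1 load: inc=1.250000, refl=1.250000·-0.818182=-1.0227; V=0.000000+1.250000+-1.022727=0.2273
k=2 src: inc=-1.022727, refl=-1.022727·0.500000=-0.5114; V=1.250000+-1.022727+-0.511364=-0.2841
k=3 load: inc=-0.511364, refl=-0.511364·-0.818182=0.4184; V=0.227273+-0.511364+0.418388=0.1343
k=4 src: inc=0.418388, refl=0.418388·0.500000=0.2092; V=-0.284091+0.418388+0.209194=0.3435
k=5 load: inc=0.209194, refl=0.209194·-0.818182=-0.1712; V=0.134298+0.209194+-0.171159=0.1723
k=6 src: inc=-0.171159, refl=-0.171159·0.500000=-0.0856; V=0.343492+-0.171159+-0.085579=0.0868
k=7 load: inc=-0.085579, refl=-0.085579·-0.818182=0.0700; V=0.172333+-0.085579+0.070020=0.1568
k=8 src: inc=0.070020, refl=0.070020·0.500000=0.0350; V=0.086753+0.070020+0.035010=0.1918
k=9 load: inc=0.035010, refl=0.035010·-0.818182=-0.0286; V=0.156773+0.035010+-0.028644=0.1631
k=10 src: inc=-0.028644, refl=-0.028644·0.500000=-0.0143; V=0.191783+-0.028644+-0.014322=0.1488

0 0 source 1.2500
1 5 load 0.2273
2 10 source -0.2841
3 15 load 0.1343
4 20 source 0.3435
5 25 load 0.1723
6 30 source 0.0868
7 35 load 0.1568
8 40 source 0.1918
9 45 load 0.1631
10 50 source 0.1488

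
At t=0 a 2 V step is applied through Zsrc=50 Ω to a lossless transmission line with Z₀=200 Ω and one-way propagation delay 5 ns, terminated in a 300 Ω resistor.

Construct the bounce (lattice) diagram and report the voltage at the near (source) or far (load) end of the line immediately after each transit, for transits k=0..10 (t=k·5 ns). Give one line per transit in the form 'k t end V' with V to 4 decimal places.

0 0 source 1.6000
1 5 load 1.9200
2 10 source 1.7280
3 15 load 1.6896
4 20 source 1.7126
5 25 load 1.7172
6 30 source 1.7145
7 35 load 1.7139
8 40 source 1.7143
9 45 load 1.7143
10 50 source 1.7143

Γ_L=0.200000, Γ_S=-0.600000; launch V₁=2·200/250=1.600000
k=0 src: V=1.6000
k=1 load: inc=1.600000, refl=1.600000·0.200000=0.3200; V=0.000000+1.600000+0.320000=1.9200
k=2 src: inc=0.320000, refl=0.320000·-0.600000=-0.1920; V=1.600000+0.320000+-0.192000=1.7280
k=3 load: inc=-0.192000, refl=-0.192000·0.200000=-0.0384; V=1.920000+-0.192000+-0.038400=1.6896
k=4 src: inc=-0.038400, refl=-0.038400·-0.600000=0.0230; V=1.728000+-0.038400+0.023040=1.7126
k=5 load: inc=0.023040, refl=0.023040·0.200000=0.0046; V=1.689600+0.023040+0.004608=1.7172
k=6 src: inc=0.004608, refl=0.004608·-0.600000=-0.0028; V=1.712640+0.004608+-0.002765=1.7145
k=7 load: inc=-0.002765, refl=-0.002765·0.200000=-0.0006; V=1.717248+-0.002765+-0.000553=1.7139
k=8 src: inc=-0.000553, refl=-0.000553·-0.600000=0.0003; V=1.714483+-0.000553+0.000332=1.7143
k=9 load: inc=0.000332, refl=0.000332·0.200000=0.0001; V=1.713930+0.000332+0.000066=1.7143
k=10 src: inc=0.000066, refl=0.000066·-0.600000=-0.0000; V=1.714262+0.000066+-0.000040=1.7143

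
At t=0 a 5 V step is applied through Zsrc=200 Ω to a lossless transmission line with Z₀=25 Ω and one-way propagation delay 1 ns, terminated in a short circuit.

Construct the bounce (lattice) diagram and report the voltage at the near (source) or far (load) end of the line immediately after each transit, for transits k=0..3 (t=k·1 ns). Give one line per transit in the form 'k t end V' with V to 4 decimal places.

0 0 source 0.5556
1 1 load 0.0000
2 2 source -0.4321
3 3 load 0.0000

Γ_L=-1.000000, Γ_S=0.777778; launch V₁=5·25/225=0.555556
k=0 src: V=0.5556
k=1 load: inc=0.555556, refl=0.555556·-1.000000=-0.5556; V=0.000000+0.555556+-0.555556=0.0000
k=2 src: inc=-0.555556, refl=-0.555556·0.777778=-0.4321; V=0.555556+-0.555556+-0.432099=-0.4321
k=3 load: inc=-0.432099, refl=-0.432099·-1.000000=0.4321; V=0.000000+-0.432099+0.432099=0.0000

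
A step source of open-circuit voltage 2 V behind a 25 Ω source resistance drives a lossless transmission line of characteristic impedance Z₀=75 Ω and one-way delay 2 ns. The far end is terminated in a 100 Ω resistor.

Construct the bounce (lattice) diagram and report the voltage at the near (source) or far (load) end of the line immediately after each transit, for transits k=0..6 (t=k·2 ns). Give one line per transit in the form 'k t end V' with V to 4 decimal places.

Γ_L=0.142857, Γ_S=-0.500000; launch V₁=2·75/100=1.500000
k=0 src: V=1.5000
k=1 load: inc=1.500000, refl=1.500000·0.142857=0.2143; V=0.000000+1.500000+0.214286=1.7143
k=2 src: inc=0.214286, refl=0.214286·-0.500000=-0.1071; V=1.500000+0.214286+-0.107143=1.6071
k=3 load: inc=-0.107143, refl=-0.107143·0.142857=-0.0153; V=1.714286+-0.107143+-0.015306=1.5918
k=4 src: inc=-0.015306, refl=-0.015306·-0.500000=0.0077; V=1.607143+-0.015306+0.007653=1.5995
k=5 load: inc=0.007653, refl=0.007653·0.142857=0.0011; V=1.591837+0.007653+0.001093=1.6006
k=6 src: inc=0.001093, refl=0.001093·-0.500000=-0.0005; V=1.599490+0.001093+-0.000547=1.6000

0 0 source 1.5000
1 2 load 1.7143
2 4 source 1.6071
3 6 load 1.5918
4 8 source 1.5995
5 10 load 1.6006
6 12 source 1.6000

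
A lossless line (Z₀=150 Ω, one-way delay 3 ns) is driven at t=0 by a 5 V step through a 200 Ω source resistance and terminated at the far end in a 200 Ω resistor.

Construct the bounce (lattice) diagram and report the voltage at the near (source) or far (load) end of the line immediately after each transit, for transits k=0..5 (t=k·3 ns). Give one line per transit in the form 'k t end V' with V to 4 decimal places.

Γ_L=0.142857, Γ_S=0.142857; launch V₁=5·150/350=2.142857
k=0 src: V=2.1429
k=1 load: inc=2.142857, refl=2.142857·0.142857=0.3061; V=0.000000+2.142857+0.306122=2.4490
k=2 src: inc=0.306122, refl=0.306122·0.142857=0.0437; V=2.142857+0.306122+0.043732=2.4927
k=3 load: inc=0.043732, refl=0.043732·0.142857=0.0062; V=2.448980+0.043732+0.006247=2.4990
k=4 src: inc=0.006247, refl=0.006247·0.142857=0.0009; V=2.492711+0.006247+0.000892=2.4999
k=5 load: inc=0.000892, refl=0.000892·0.142857=0.0001; V=2.498959+0.000892+0.000127=2.5000

0 0 source 2.1429
1 3 load 2.4490
2 6 source 2.4927
3 9 load 2.4990
4 12 source 2.4999
5 15 load 2.5000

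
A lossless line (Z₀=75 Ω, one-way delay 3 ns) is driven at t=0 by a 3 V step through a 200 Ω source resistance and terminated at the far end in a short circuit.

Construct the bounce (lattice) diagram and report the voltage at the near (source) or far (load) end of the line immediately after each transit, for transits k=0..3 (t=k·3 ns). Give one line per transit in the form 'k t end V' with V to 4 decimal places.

Γ_L=-1.000000, Γ_S=0.454545; launch V₁=3·75/275=0.818182
k=0 src: V=0.8182
k=1 load: inc=0.818182, refl=0.818182·-1.000000=-0.8182; V=0.000000+0.818182+-0.818182=0.0000
k=2 src: inc=-0.818182, refl=-0.818182·0.454545=-0.3719; V=0.818182+-0.818182+-0.371901=-0.3719
k=3 load: inc=-0.371901, refl=-0.371901·-1.000000=0.3719; V=0.000000+-0.371901+0.371901=0.0000

0 0 source 0.8182
1 3 load 0.0000
2 6 source -0.3719
3 9 load 0.0000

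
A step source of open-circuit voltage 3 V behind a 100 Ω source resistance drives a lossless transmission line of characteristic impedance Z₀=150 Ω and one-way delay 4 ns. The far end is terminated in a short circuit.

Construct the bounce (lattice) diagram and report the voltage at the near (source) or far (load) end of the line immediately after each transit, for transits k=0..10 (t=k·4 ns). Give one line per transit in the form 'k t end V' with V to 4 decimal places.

Γ_L=-1.000000, Γ_S=-0.200000; launch V₁=3·150/250=1.800000
k=0 src: V=1.8000
k=1 load: inc=1.800000, refl=1.800000·-1.000000=-1.8000; V=0.000000+1.800000+-1.800000=0.0000
k=2 src: inc=-1.800000, refl=-1.800000·-0.200000=0.3600; V=1.800000+-1.800000+0.360000=0.3600
k=3 load: inc=0.360000, refl=0.360000·-1.000000=-0.3600; V=0.000000+0.360000+-0.360000=0.0000
k=4 src: inc=-0.360000, refl=-0.360000·-0.200000=0.0720; V=0.360000+-0.360000+0.072000=0.0720
k=5 load: inc=0.072000, refl=0.072000·-1.000000=-0.0720; V=0.000000+0.072000+-0.072000=0.0000
k=6 src: inc=-0.072000, refl=-0.072000·-0.200000=0.0144; V=0.072000+-0.072000+0.014400=0.0144
k=7 load: inc=0.014400, refl=0.014400·-1.000000=-0.0144; V=0.000000+0.014400+-0.014400=0.0000
k=8 src: inc=-0.014400, refl=-0.014400·-0.200000=0.0029; V=0.014400+-0.014400+0.002880=0.0029
k=9 load: inc=0.002880, refl=0.002880·-1.000000=-0.0029; V=0.000000+0.002880+-0.002880=0.0000
k=10 src: inc=-0.002880, refl=-0.002880·-0.200000=0.0006; V=0.002880+-0.002880+0.000576=0.0006

0 0 source 1.8000
1 4 load 0.0000
2 8 source 0.3600
3 12 load 0.0000
4 16 source 0.0720
5 20 load 0.0000
6 24 source 0.0144
7 28 load 0.0000
8 32 source 0.0029
9 36 load 0.0000
10 40 source 0.0006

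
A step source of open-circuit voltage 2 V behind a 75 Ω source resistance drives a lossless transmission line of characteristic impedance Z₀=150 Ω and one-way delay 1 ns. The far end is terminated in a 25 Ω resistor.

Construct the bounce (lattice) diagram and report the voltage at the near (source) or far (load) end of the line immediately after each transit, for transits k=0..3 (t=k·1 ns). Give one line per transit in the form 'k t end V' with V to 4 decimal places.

Γ_L=-0.714286, Γ_S=-0.333333; launch V₁=2·150/225=1.333333
k=0 src: V=1.3333
k=1 load: inc=1.333333, refl=1.333333·-0.714286=-0.9524; V=0.000000+1.333333+-0.952381=0.3810
k=2 src: inc=-0.952381, refl=-0.952381·-0.333333=0.3175; V=1.333333+-0.952381+0.317460=0.6984
k=3 load: inc=0.317460, refl=0.317460·-0.714286=-0.2268; V=0.380952+0.317460+-0.226757=0.4717

0 0 source 1.3333
1 1 load 0.3810
2 2 source 0.6984
3 3 load 0.4717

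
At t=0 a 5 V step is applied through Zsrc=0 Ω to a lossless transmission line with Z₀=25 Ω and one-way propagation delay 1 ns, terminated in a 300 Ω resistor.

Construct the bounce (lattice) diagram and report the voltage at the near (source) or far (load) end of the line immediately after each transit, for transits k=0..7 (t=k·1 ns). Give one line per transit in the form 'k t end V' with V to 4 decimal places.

0 0 source 5.0000
1 1 load 9.2308
2 2 source 5.0000
3 3 load 1.4201
4 4 source 5.0000
5 5 load 8.0291
6 6 source 5.0000
7 7 load 2.4369

Γ_L=0.846154, Γ_S=-1.000000; launch V₁=5·25/25=5.000000
k=0 src: V=5.0000
k=1 load: inc=5.000000, refl=5.000000·0.846154=4.2308; V=0.000000+5.000000+4.230769=9.2308
k=2 src: inc=4.230769, refl=4.230769·-1.000000=-4.2308; V=5.000000+4.230769+-4.230769=5.0000
k=3 load: inc=-4.230769, refl=-4.230769·0.846154=-3.5799; V=9.230769+-4.230769+-3.579882=1.4201
k=4 src: inc=-3.579882, refl=-3.579882·-1.000000=3.5799; V=5.000000+-3.579882+3.579882=5.0000
k=5 load: inc=3.579882, refl=3.579882·0.846154=3.0291; V=1.420118+3.579882+3.029131=8.0291
k=6 src: inc=3.029131, refl=3.029131·-1.000000=-3.0291; V=5.000000+3.029131+-3.029131=5.0000
k=7 load: inc=-3.029131, refl=-3.029131·0.846154=-2.5631; V=8.029131+-3.029131+-2.563111=2.4369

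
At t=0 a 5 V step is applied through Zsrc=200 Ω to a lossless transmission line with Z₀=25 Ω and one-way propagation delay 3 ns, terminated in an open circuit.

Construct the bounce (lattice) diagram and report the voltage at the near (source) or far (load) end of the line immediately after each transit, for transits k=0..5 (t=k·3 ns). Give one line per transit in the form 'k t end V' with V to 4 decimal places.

0 0 source 0.5556
1 3 load 1.1111
2 6 source 1.5432
3 9 load 1.9753
4 12 source 2.3114
5 15 load 2.6475

Γ_L=1.000000, Γ_S=0.777778; launch V₁=5·25/225=0.555556
k=0 src: V=0.5556
k=1 load: inc=0.555556, refl=0.555556·1.000000=0.5556; V=0.000000+0.555556+0.555556=1.1111
k=2 src: inc=0.555556, refl=0.555556·0.777778=0.4321; V=0.555556+0.555556+0.432099=1.5432
k=3 load: inc=0.432099, refl=0.432099·1.000000=0.4321; V=1.111111+0.432099+0.432099=1.9753
k=4 src: inc=0.432099, refl=0.432099·0.777778=0.3361; V=1.543210+0.432099+0.336077=2.3114
k=5 load: inc=0.336077, refl=0.336077·1.000000=0.3361; V=1.975309+0.336077+0.336077=2.6475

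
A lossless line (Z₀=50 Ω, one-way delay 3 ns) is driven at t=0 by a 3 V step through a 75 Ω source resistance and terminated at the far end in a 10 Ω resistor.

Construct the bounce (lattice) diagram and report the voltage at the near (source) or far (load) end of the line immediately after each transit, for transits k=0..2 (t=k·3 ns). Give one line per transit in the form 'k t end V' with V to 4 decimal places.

0 0 source 1.2000
1 3 load 0.4000
2 6 source 0.2400

Γ_L=-0.666667, Γ_S=0.200000; launch V₁=3·50/125=1.200000
k=0 src: V=1.2000
k=1 load: inc=1.200000, refl=1.200000·-0.666667=-0.8000; V=0.000000+1.200000+-0.800000=0.4000
k=2 src: inc=-0.800000, refl=-0.800000·0.200000=-0.1600; V=1.200000+-0.800000+-0.160000=0.2400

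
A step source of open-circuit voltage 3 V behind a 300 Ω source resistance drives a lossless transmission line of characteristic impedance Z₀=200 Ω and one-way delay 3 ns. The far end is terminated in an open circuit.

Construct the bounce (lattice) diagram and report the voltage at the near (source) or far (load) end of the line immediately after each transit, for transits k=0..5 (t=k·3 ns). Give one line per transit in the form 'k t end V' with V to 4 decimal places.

Γ_L=1.000000, Γ_S=0.200000; launch V₁=3·200/500=1.200000
k=0 src: V=1.2000
k=1 load: inc=1.200000, refl=1.200000·1.000000=1.2000; V=0.000000+1.200000+1.200000=2.4000
k=2 src: inc=1.200000, refl=1.200000·0.200000=0.2400; V=1.200000+1.200000+0.240000=2.6400
k=3 load: inc=0.240000, refl=0.240000·1.000000=0.2400; V=2.400000+0.240000+0.240000=2.8800
k=4 src: inc=0.240000, refl=0.240000·0.200000=0.0480; V=2.640000+0.240000+0.048000=2.9280
k=5 load: inc=0.048000, refl=0.048000·1.000000=0.0480; V=2.880000+0.048000+0.048000=2.9760

0 0 source 1.2000
1 3 load 2.4000
2 6 source 2.6400
3 9 load 2.8800
4 12 source 2.9280
5 15 load 2.9760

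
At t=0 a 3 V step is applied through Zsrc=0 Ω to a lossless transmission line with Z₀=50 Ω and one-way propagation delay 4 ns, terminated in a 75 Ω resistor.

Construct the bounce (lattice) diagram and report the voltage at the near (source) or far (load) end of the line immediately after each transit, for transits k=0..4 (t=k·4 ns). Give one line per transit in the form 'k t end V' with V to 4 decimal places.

Γ_L=0.200000, Γ_S=-1.000000; launch V₁=3·50/50=3.000000
k=0 src: V=3.0000
k=1 load: inc=3.000000, refl=3.000000·0.200000=0.6000; V=0.000000+3.000000+0.600000=3.6000
k=2 src: inc=0.600000, refl=0.600000·-1.000000=-0.6000; V=3.000000+0.600000+-0.600000=3.0000
k=3 load: inc=-0.600000, refl=-0.600000·0.200000=-0.1200; V=3.600000+-0.600000+-0.120000=2.8800
k=4 src: inc=-0.120000, refl=-0.120000·-1.000000=0.1200; V=3.000000+-0.120000+0.120000=3.0000

0 0 source 3.0000
1 4 load 3.6000
2 8 source 3.0000
3 12 load 2.8800
4 16 source 3.0000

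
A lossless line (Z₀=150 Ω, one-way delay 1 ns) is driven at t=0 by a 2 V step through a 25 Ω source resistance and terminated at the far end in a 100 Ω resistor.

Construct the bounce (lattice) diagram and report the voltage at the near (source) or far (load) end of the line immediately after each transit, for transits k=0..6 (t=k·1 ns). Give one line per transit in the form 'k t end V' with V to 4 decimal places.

0 0 source 1.7143
1 1 load 1.3714
2 2 source 1.6163
3 3 load 1.5673
4 4 source 1.6023
5 5 load 1.5953
6 6 source 1.6003

Γ_L=-0.200000, Γ_S=-0.714286; launch V₁=2·150/175=1.714286
k=0 src: V=1.7143
k=1 load: inc=1.714286, refl=1.714286·-0.200000=-0.3429; V=0.000000+1.714286+-0.342857=1.3714
k=2 src: inc=-0.342857, refl=-0.342857·-0.714286=0.2449; V=1.714286+-0.342857+0.244898=1.6163
k=3 load: inc=0.244898, refl=0.244898·-0.200000=-0.0490; V=1.371429+0.244898+-0.048980=1.5673
k=4 src: inc=-0.048980, refl=-0.048980·-0.714286=0.0350; V=1.616327+-0.048980+0.034985=1.6023
k=5 load: inc=0.034985, refl=0.034985·-0.200000=-0.0070; V=1.567347+0.034985+-0.006997=1.5953
k=6 src: inc=-0.006997, refl=-0.006997·-0.714286=0.0050; V=1.602332+-0.006997+0.004998=1.6003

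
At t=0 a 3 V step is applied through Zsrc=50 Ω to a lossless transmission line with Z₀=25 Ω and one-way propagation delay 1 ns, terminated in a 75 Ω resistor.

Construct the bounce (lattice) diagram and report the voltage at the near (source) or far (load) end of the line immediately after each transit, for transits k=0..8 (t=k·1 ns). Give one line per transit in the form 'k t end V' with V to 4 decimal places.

Γ_L=0.500000, Γ_S=0.333333; launch V₁=3·25/75=1.000000
k=0 src: V=1.0000
k=1 load: inc=1.000000, refl=1.000000·0.500000=0.5000; V=0.000000+1.000000+0.500000=1.5000
k=2 src: inc=0.500000, refl=0.500000·0.333333=0.1667; V=1.000000+0.500000+0.166667=1.6667
k=3 load: inc=0.166667, refl=0.166667·0.500000=0.0833; V=1.500000+0.166667+0.083333=1.7500
k=4 src: inc=0.083333, refl=0.083333·0.333333=0.0278; V=1.666667+0.083333+0.027778=1.7778
k=5 load: inc=0.027778, refl=0.027778·0.500000=0.0139; V=1.750000+0.027778+0.013889=1.7917
k=6 src: inc=0.013889, refl=0.013889·0.333333=0.0046; V=1.777778+0.013889+0.004630=1.7963
k=7 load: inc=0.004630, refl=0.004630·0.500000=0.0023; V=1.791667+0.004630+0.002315=1.7986
k=8 src: inc=0.002315, refl=0.002315·0.333333=0.0008; V=1.796296+0.002315+0.000772=1.7994

0 0 source 1.0000
1 1 load 1.5000
2 2 source 1.6667
3 3 load 1.7500
4 4 source 1.7778
5 5 load 1.7917
6 6 source 1.7963
7 7 load 1.7986
8 8 source 1.7994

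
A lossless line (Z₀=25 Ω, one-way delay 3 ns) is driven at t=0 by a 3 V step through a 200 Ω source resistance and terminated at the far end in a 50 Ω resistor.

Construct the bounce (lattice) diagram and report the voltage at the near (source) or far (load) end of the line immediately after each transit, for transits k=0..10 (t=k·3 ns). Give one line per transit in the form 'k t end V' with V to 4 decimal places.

Γ_L=0.333333, Γ_S=0.777778; launch V₁=3·25/225=0.333333
k=0 src: V=0.3333
k=1 load: inc=0.333333, refl=0.333333·0.333333=0.1111; V=0.000000+0.333333+0.111111=0.4444
k=2 src: inc=0.111111, refl=0.111111·0.777778=0.0864; V=0.333333+0.111111+0.086420=0.5309
k=3 load: inc=0.086420, refl=0.086420·0.333333=0.0288; V=0.444444+0.086420+0.028807=0.5597
k=4 src: inc=0.028807, refl=0.028807·0.777778=0.0224; V=0.530864+0.028807+0.022405=0.5821
k=5 load: inc=0.022405, refl=0.022405·0.333333=0.0075; V=0.559671+0.022405+0.007468=0.5895
k=6 src: inc=0.007468, refl=0.007468·0.777778=0.0058; V=0.582076+0.007468+0.005809=0.5954
k=7 load: inc=0.005809, refl=0.005809·0.333333=0.0019; V=0.589544+0.005809+0.001936=0.5973
k=8 src: inc=0.001936, refl=0.001936·0.777778=0.0015; V=0.595353+0.001936+0.001506=0.5988
k=9 load: inc=0.001506, refl=0.001506·0.333333=0.0005; V=0.597289+0.001506+0.000502=0.5993
k=10 src: inc=0.000502, refl=0.000502·0.777778=0.0004; V=0.598795+0.000502+0.000390=0.5997

0 0 source 0.3333
1 3 load 0.4444
2 6 source 0.5309
3 9 load 0.5597
4 12 source 0.5821
5 15 load 0.5895
6 18 source 0.5954
7 21 load 0.5973
8 24 source 0.5988
9 27 load 0.5993
10 30 source 0.5997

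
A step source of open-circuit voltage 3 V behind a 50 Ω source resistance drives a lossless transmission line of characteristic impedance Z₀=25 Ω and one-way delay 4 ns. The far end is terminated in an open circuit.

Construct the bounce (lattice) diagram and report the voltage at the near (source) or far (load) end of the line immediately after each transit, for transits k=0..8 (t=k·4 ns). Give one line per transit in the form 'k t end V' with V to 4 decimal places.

Γ_L=1.000000, Γ_S=0.333333; launch V₁=3·25/75=1.000000
k=0 src: V=1.0000
k=1 load: inc=1.000000, refl=1.000000·1.000000=1.0000; V=0.000000+1.000000+1.000000=2.0000
k=2 src: inc=1.000000, refl=1.000000·0.333333=0.3333; V=1.000000+1.000000+0.333333=2.3333
k=3 load: inc=0.333333, refl=0.333333·1.000000=0.3333; V=2.000000+0.333333+0.333333=2.6667
k=4 src: inc=0.333333, refl=0.333333·0.333333=0.1111; V=2.333333+0.333333+0.111111=2.7778
k=5 load: inc=0.111111, refl=0.111111·1.000000=0.1111; V=2.666667+0.111111+0.111111=2.8889
k=6 src: inc=0.111111, refl=0.111111·0.333333=0.0370; V=2.777778+0.111111+0.037037=2.9259
k=7 load: inc=0.037037, refl=0.037037·1.000000=0.0370; V=2.888889+0.037037+0.037037=2.9630
k=8 src: inc=0.037037, refl=0.037037·0.333333=0.0123; V=2.925926+0.037037+0.012346=2.9753

0 0 source 1.0000
1 4 load 2.0000
2 8 source 2.3333
3 12 load 2.6667
4 16 source 2.7778
5 20 load 2.8889
6 24 source 2.9259
7 28 load 2.9630
8 32 source 2.9753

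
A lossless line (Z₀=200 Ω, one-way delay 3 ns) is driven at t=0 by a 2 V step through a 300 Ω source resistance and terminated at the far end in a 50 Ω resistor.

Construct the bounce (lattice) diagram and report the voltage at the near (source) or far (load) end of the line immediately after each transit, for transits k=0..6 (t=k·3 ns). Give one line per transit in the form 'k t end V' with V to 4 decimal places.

0 0 source 0.8000
1 3 load 0.3200
2 6 source 0.2240
3 9 load 0.2816
4 12 source 0.2931
5 15 load 0.2862
6 18 source 0.2848

Γ_L=-0.600000, Γ_S=0.200000; launch V₁=2·200/500=0.800000
k=0 src: V=0.8000
k=1 load: inc=0.800000, refl=0.800000·-0.600000=-0.4800; V=0.000000+0.800000+-0.480000=0.3200
k=2 src: inc=-0.480000, refl=-0.480000·0.200000=-0.0960; V=0.800000+-0.480000+-0.096000=0.2240
k=3 load: inc=-0.096000, refl=-0.096000·-0.600000=0.0576; V=0.320000+-0.096000+0.057600=0.2816
k=4 src: inc=0.057600, refl=0.057600·0.200000=0.0115; V=0.224000+0.057600+0.011520=0.2931
k=5 load: inc=0.011520, refl=0.011520·-0.600000=-0.0069; V=0.281600+0.011520+-0.006912=0.2862
k=6 src: inc=-0.006912, refl=-0.006912·0.200000=-0.0014; V=0.293120+-0.006912+-0.001382=0.2848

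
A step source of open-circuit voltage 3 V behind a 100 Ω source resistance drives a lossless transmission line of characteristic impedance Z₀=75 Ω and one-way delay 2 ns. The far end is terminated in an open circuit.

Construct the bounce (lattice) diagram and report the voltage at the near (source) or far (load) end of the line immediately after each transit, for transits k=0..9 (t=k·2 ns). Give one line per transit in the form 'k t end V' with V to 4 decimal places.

0 0 source 1.2857
1 2 load 2.5714
2 4 source 2.7551
3 6 load 2.9388
4 8 source 2.9650
5 10 load 2.9913
6 12 source 2.9950
7 14 load 2.9988
8 16 source 2.9993
9 18 load 2.9998

Γ_L=1.000000, Γ_S=0.142857; launch V₁=3·75/175=1.285714
k=0 src: V=1.2857
k=1 load: inc=1.285714, refl=1.285714·1.000000=1.2857; V=0.000000+1.285714+1.285714=2.5714
k=2 src: inc=1.285714, refl=1.285714·0.142857=0.1837; V=1.285714+1.285714+0.183673=2.7551
k=3 load: inc=0.183673, refl=0.183673·1.000000=0.1837; V=2.571429+0.183673+0.183673=2.9388
k=4 src: inc=0.183673, refl=0.183673·0.142857=0.0262; V=2.755102+0.183673+0.026239=2.9650
k=5 load: inc=0.026239, refl=0.026239·1.000000=0.0262; V=2.938776+0.026239+0.026239=2.9913
k=6 src: inc=0.026239, refl=0.026239·0.142857=0.0037; V=2.965015+0.026239+0.003748=2.9950
k=7 load: inc=0.003748, refl=0.003748·1.000000=0.0037; V=2.991254+0.003748+0.003748=2.9988
k=8 src: inc=0.003748, refl=0.003748·0.142857=0.0005; V=2.995002+0.003748+0.000535=2.9993
k=9 load: inc=0.000535, refl=0.000535·1.000000=0.0005; V=2.998751+0.000535+0.000535=2.9998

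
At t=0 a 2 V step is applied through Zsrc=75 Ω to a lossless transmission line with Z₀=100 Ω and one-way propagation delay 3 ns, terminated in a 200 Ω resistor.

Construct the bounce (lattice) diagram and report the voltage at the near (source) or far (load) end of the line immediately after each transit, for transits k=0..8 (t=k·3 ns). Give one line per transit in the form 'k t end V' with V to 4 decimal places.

Γ_L=0.333333, Γ_S=-0.142857; launch V₁=2·100/175=1.142857
k=0 src: V=1.1429
k=1 load: inc=1.142857, refl=1.142857·0.333333=0.3810; V=0.000000+1.142857+0.380952=1.5238
k=2 src: inc=0.380952, refl=0.380952·-0.142857=-0.0544; V=1.142857+0.380952+-0.054422=1.4694
k=3 load: inc=-0.054422, refl=-0.054422·0.333333=-0.0181; V=1.523810+-0.054422+-0.018141=1.4512
k=4 src: inc=-0.018141, refl=-0.018141·-0.142857=0.0026; V=1.469388+-0.018141+0.002592=1.4538
k=5 load: inc=0.002592, refl=0.002592·0.333333=0.0009; V=1.451247+0.002592+0.000864=1.4547
k=6 src: inc=0.000864, refl=0.000864·-0.142857=-0.0001; V=1.453839+0.000864+-0.000123=1.4546
k=7 load: inc=-0.000123, refl=-0.000123·0.333333=-0.0000; V=1.454703+-0.000123+-0.000041=1.4545
k=8 src: inc=-0.000041, refl=-0.000041·-0.142857=0.0000; V=1.454579+-0.000041+0.000006=1.4545

0 0 source 1.1429
1 3 load 1.5238
2 6 source 1.4694
3 9 load 1.4512
4 12 source 1.4538
5 15 load 1.4547
6 18 source 1.4546
7 21 load 1.4545
8 24 source 1.4545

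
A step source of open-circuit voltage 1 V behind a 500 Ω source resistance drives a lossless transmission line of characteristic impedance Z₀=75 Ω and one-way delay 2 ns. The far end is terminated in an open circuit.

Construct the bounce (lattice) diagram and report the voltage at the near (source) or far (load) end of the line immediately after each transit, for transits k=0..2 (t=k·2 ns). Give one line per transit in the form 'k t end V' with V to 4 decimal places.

0 0 source 0.1304
1 2 load 0.2609
2 4 source 0.3573

Γ_L=1.000000, Γ_S=0.739130; launch V₁=1·75/575=0.130435
k=0 src: V=0.1304
k=1 load: inc=0.130435, refl=0.130435·1.000000=0.1304; V=0.000000+0.130435+0.130435=0.2609
k=2 src: inc=0.130435, refl=0.130435·0.739130=0.0964; V=0.130435+0.130435+0.096408=0.3573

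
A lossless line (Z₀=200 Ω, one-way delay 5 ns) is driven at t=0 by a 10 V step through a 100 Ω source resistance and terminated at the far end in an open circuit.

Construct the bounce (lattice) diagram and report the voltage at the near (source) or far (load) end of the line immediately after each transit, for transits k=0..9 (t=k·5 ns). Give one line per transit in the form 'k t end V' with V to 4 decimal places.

Γ_L=1.000000, Γ_S=-0.333333; launch V₁=10·200/300=6.666667
k=0 src: V=6.6667
k=1 load: inc=6.666667, refl=6.666667·1.000000=6.6667; V=0.000000+6.666667+6.666667=13.3333
k=2 src: inc=6.666667, refl=6.666667·-0.333333=-2.2222; V=6.666667+6.666667+-2.222222=11.1111
k=3 load: inc=-2.222222, refl=-2.222222·1.000000=-2.2222; V=13.333333+-2.222222+-2.222222=8.8889
k=4 src: inc=-2.222222, refl=-2.222222·-0.333333=0.7407; V=11.111111+-2.222222+0.740741=9.6296
k=5 load: inc=0.740741, refl=0.740741·1.000000=0.7407; V=8.888889+0.740741+0.740741=10.3704
k=6 src: inc=0.740741, refl=0.740741·-0.333333=-0.2469; V=9.629630+0.740741+-0.246914=10.1235
k=7 load: inc=-0.246914, refl=-0.246914·1.000000=-0.2469; V=10.370370+-0.246914+-0.246914=9.8765
k=8 src: inc=-0.246914, refl=-0.246914·-0.333333=0.0823; V=10.123457+-0.246914+0.082305=9.9588
k=9 load: inc=0.082305, refl=0.082305·1.000000=0.0823; V=9.876543+0.082305+0.082305=10.0412

0 0 source 6.6667
1 5 load 13.3333
2 10 source 11.1111
3 15 load 8.8889
4 20 source 9.6296
5 25 load 10.3704
6 30 source 10.1235
7 35 load 9.8765
8 40 source 9.9588
9 45 load 10.0412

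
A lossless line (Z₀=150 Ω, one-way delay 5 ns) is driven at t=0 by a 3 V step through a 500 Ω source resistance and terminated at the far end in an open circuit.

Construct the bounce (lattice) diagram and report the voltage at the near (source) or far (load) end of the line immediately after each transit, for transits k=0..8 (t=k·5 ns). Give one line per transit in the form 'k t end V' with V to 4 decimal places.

Γ_L=1.000000, Γ_S=0.538462; launch V₁=3·150/650=0.692308
k=0 src: V=0.6923
k=1 load: inc=0.692308, refl=0.692308·1.000000=0.6923; V=0.000000+0.692308+0.692308=1.3846
k=2 src: inc=0.692308, refl=0.692308·0.538462=0.3728; V=0.692308+0.692308+0.372781=1.7574
k=3 load: inc=0.372781, refl=0.372781·1.000000=0.3728; V=1.384615+0.372781+0.372781=2.1302
k=4 src: inc=0.372781, refl=0.372781·0.538462=0.2007; V=1.757396+0.372781+0.200728=2.3309
k=5 load: inc=0.200728, refl=0.200728·1.000000=0.2007; V=2.130178+0.200728+0.200728=2.5316
k=6 src: inc=0.200728, refl=0.200728·0.538462=0.1081; V=2.330906+0.200728+0.108084=2.6397
k=7 load: inc=0.108084, refl=0.108084·1.000000=0.1081; V=2.531634+0.108084+0.108084=2.7478
k=8 src: inc=0.108084, refl=0.108084·0.538462=0.0582; V=2.639718+0.108084+0.058199=2.8060

0 0 source 0.6923
1 5 load 1.3846
2 10 source 1.7574
3 15 load 2.1302
4 20 source 2.3309
5 25 load 2.5316
6 30 source 2.6397
7 35 load 2.7478
8 40 source 2.8060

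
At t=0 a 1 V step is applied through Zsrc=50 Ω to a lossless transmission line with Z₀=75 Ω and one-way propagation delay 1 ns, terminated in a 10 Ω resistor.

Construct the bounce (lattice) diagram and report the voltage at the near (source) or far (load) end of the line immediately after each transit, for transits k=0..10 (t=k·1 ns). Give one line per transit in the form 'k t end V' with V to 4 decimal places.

Γ_L=-0.764706, Γ_S=-0.200000; launch V₁=1·75/125=0.600000
k=0 src: V=0.6000
k=1 load: inc=0.600000, refl=0.600000·-0.764706=-0.4588; V=0.000000+0.600000+-0.458824=0.1412
k=2 src: inc=-0.458824, refl=-0.458824·-0.200000=0.0918; V=0.600000+-0.458824+0.091765=0.2329
k=3 load: inc=0.091765, refl=0.091765·-0.764706=-0.0702; V=0.141176+0.091765+-0.070173=0.1628
k=4 src: inc=-0.070173, refl=-0.070173·-0.200000=0.0140; V=0.232941+-0.070173+0.014035=0.1768
k=5 load: inc=0.014035, refl=0.014035·-0.764706=-0.0107; V=0.162768+0.014035+-0.010732=0.1661
k=6 src: inc=-0.010732, refl=-0.010732·-0.200000=0.0021; V=0.176803+-0.010732+0.002146=0.1682
k=7 load: inc=0.002146, refl=0.002146·-0.764706=-0.0016; V=0.166070+0.002146+-0.001641=0.1666
k=8 src: inc=-0.001641, refl=-0.001641·-0.200000=0.0003; V=0.168217+-0.001641+0.000328=0.1669
k=9 load: inc=0.000328, refl=0.000328·-0.764706=-0.0003; V=0.166575+0.000328+-0.000251=0.1667
k=10 src: inc=-0.000251, refl=-0.000251·-0.200000=0.0001; V=0.166904+-0.000251+0.000050=0.1667

0 0 source 0.6000
1 1 load 0.1412
2 2 source 0.2329
3 3 load 0.1628
4 4 source 0.1768
5 5 load 0.1661
6 6 source 0.1682
7 7 load 0.1666
8 8 source 0.1669
9 9 load 0.1667
10 10 source 0.1667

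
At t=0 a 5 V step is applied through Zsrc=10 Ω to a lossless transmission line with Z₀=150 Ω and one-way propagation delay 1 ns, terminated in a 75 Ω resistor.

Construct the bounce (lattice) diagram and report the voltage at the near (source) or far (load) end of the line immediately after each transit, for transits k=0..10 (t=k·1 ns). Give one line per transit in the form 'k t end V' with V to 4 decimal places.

0 0 source 4.6875
1 1 load 3.1250
2 2 source 4.4922
3 3 load 4.0365
4 4 source 4.4352
5 5 load 4.3023
6 6 source 4.4186
7 7 load 4.3798
8 8 source 4.4138
9 9 load 4.4025
10 10 source 4.4123

Γ_L=-0.333333, Γ_S=-0.875000; launch V₁=5·150/160=4.687500
k=0 src: V=4.6875
k=1 load: inc=4.687500, refl=4.687500·-0.333333=-1.5625; V=0.000000+4.687500+-1.562500=3.1250
k=2 src: inc=-1.562500, refl=-1.562500·-0.875000=1.3672; V=4.687500+-1.562500+1.367188=4.4922
k=3 load: inc=1.367188, refl=1.367188·-0.333333=-0.4557; V=3.125000+1.367188+-0.455729=4.0365
k=4 src: inc=-0.455729, refl=-0.455729·-0.875000=0.3988; V=4.492188+-0.455729+0.398763=4.4352
k=5 load: inc=0.398763, refl=0.398763·-0.333333=-0.1329; V=4.036458+0.398763+-0.132921=4.3023
k=6 src: inc=-0.132921, refl=-0.132921·-0.875000=0.1163; V=4.435221+-0.132921+0.116306=4.4186
k=7 load: inc=0.116306, refl=0.116306·-0.333333=-0.0388; V=4.302300+0.116306+-0.038769=4.3798
k=8 src: inc=-0.038769, refl=-0.038769·-0.875000=0.0339; V=4.418606+-0.038769+0.033923=4.4138
k=9 load: inc=0.033923, refl=0.033923·-0.333333=-0.0113; V=4.379838+0.033923+-0.011308=4.4025
k=10 src: inc=-0.011308, refl=-0.011308·-0.875000=0.0099; V=4.413760+-0.011308+0.009894=4.4123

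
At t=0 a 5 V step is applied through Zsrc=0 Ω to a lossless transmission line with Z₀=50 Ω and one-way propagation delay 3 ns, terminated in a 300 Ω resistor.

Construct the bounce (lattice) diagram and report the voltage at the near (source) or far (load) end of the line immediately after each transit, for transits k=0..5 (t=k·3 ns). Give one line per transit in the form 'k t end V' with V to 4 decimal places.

0 0 source 5.0000
1 3 load 8.5714
2 6 source 5.0000
3 9 load 2.4490
4 12 source 5.0000
5 15 load 6.8222

Γ_L=0.714286, Γ_S=-1.000000; launch V₁=5·50/50=5.000000
k=0 src: V=5.0000
k=1 load: inc=5.000000, refl=5.000000·0.714286=3.5714; V=0.000000+5.000000+3.571429=8.5714
k=2 src: inc=3.571429, refl=3.571429·-1.000000=-3.5714; V=5.000000+3.571429+-3.571429=5.0000
k=3 load: inc=-3.571429, refl=-3.571429·0.714286=-2.5510; V=8.571429+-3.571429+-2.551020=2.4490
k=4 src: inc=-2.551020, refl=-2.551020·-1.000000=2.5510; V=5.000000+-2.551020+2.551020=5.0000
k=5 load: inc=2.551020, refl=2.551020·0.714286=1.8222; V=2.448980+2.551020+1.822157=6.8222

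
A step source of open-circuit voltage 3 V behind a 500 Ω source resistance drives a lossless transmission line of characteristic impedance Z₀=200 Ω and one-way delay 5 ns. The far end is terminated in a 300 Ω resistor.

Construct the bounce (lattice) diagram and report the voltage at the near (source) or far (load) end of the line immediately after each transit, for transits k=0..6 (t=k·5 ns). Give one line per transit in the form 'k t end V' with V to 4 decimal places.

Γ_L=0.200000, Γ_S=0.428571; launch V₁=3·200/700=0.857143
k=0 src: V=0.8571
k=1 load: inc=0.857143, refl=0.857143·0.200000=0.1714; V=0.000000+0.857143+0.171429=1.0286
k=2 src: inc=0.171429, refl=0.171429·0.428571=0.0735; V=0.857143+0.171429+0.073469=1.1020
k=3 load: inc=0.073469, refl=0.073469·0.200000=0.0147; V=1.028571+0.073469+0.014694=1.1167
k=4 src: inc=0.014694, refl=0.014694·0.428571=0.0063; V=1.102041+0.014694+0.006297=1.1230
k=5 load: inc=0.006297, refl=0.006297·0.200000=0.0013; V=1.116735+0.006297+0.001259=1.1243
k=6 src: inc=0.001259, refl=0.001259·0.428571=0.0005; V=1.123032+0.001259+0.000540=1.1248

0 0 source 0.8571
1 5 load 1.0286
2 10 source 1.1020
3 15 load 1.1167
4 20 source 1.1230
5 25 load 1.1243
6 30 source 1.1248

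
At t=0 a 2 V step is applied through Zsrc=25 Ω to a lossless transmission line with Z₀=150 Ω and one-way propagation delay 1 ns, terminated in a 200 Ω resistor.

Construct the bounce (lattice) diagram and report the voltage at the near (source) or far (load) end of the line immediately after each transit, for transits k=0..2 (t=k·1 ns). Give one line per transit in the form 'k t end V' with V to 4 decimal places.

Γ_L=0.142857, Γ_S=-0.714286; launch V₁=2·150/175=1.714286
k=0 src: V=1.7143
k=1 load: inc=1.714286, refl=1.714286·0.142857=0.2449; V=0.000000+1.714286+0.244898=1.9592
k=2 src: inc=0.244898, refl=0.244898·-0.714286=-0.1749; V=1.714286+0.244898+-0.174927=1.7843

0 0 source 1.7143
1 1 load 1.9592
2 2 source 1.7843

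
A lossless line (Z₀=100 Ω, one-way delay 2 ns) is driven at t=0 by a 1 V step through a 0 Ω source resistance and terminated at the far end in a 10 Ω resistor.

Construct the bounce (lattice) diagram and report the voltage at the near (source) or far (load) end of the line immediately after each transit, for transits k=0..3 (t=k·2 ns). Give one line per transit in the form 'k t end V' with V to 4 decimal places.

Γ_L=-0.818182, Γ_S=-1.000000; launch V₁=1·100/100=1.000000
k=0 src: V=1.0000
k=1 load: inc=1.000000, refl=1.000000·-0.818182=-0.8182; V=0.000000+1.000000+-0.818182=0.1818
k=2 src: inc=-0.818182, refl=-0.818182·-1.000000=0.8182; V=1.000000+-0.818182+0.818182=1.0000
k=3 load: inc=0.818182, refl=0.818182·-0.818182=-0.6694; V=0.181818+0.818182+-0.669421=0.3306

0 0 source 1.0000
1 2 load 0.1818
2 4 source 1.0000
3 6 load 0.3306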